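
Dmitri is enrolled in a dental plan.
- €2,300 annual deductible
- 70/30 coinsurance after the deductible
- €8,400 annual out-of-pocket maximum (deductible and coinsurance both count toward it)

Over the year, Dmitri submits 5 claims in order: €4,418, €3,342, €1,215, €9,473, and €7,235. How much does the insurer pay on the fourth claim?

€6,631.10

#1 (€4,418): €2,300 to deductible, leaving €2,118; coinsurance €2,118 × 30% = €635.40. Patient owes €2,935.40 (running OOP €2,935.40). Plan pays €4,418 − €2,935.40 = €1,482.60.
#2 (€3,342): deductible met; 30% of €3,342 = €1,002.60. Patient owes €1,002.60 (running OOP €3,938). Plan pays €3,342 − €1,002.60 = €2,339.40.
#3 (€1,215): deductible already satisfied, so patient's share is 30% × €1,215 = €364.50. Cost to patient: €364.50. OOP to date €4,302.50. Insurer: €1,215 − €364.50 = €850.50.
#4 (€9,473): 30% coinsurance on €9,473 = €2,841.90. Cost to patient: €2,841.90. OOP to date €7,144.40. Insurer: €9,473 − €2,841.90 = €6,631.10.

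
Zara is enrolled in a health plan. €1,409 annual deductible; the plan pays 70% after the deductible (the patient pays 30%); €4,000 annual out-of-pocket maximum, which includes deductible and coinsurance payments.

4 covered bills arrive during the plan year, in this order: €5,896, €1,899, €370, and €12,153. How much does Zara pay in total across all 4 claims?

Bill 1, €5,896: €1,409 to deductible, leaving €4,487; patient's 30% is €1,346.10. Patient pays €2,755.10; OOP now €2,755.10.
Bill 2, €1,899: deductible met; 30% of €1,899 = €569.70. Patient owes €569.70 (running OOP €3,324.80).
Bill 3, €370: 30% coinsurance on €370 = €111. Patient owes €111 (running OOP €3,435.80).
Bill 4, €12,153: deductible met; 30% of €12,153 = €3,645.90. OOP would hit €7,081.70 > €4,000, so the cap limits the patient to €4,000 − €3,435.80 = €564.20.
Total paid by the patient: €2,755.10 + €569.70 + €111 + €564.20 = €4,000.

€4,000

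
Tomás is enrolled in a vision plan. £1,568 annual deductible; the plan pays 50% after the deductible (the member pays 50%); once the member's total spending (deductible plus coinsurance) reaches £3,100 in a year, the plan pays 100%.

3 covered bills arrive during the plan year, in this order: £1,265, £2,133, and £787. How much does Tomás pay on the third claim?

£393.50

Claim 1 — £1,265: fully absorbed by the deductible. Member pays £1,265; OOP now £1,265.
Claim 2 — £2,133: deductible takes £303, £1,830 remains; member's 50% is £915. Member owes £1,218 (running OOP £2,483).
Claim 3 — £787: deductible met; 50% of £787 = £393.50. Member pays £393.50; OOP now £2,876.50.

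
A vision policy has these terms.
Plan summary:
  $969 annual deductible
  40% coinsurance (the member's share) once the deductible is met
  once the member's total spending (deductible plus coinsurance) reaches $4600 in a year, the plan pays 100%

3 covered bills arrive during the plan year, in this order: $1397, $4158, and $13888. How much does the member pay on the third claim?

Claim 1 — $1397: $969 finishes the deductible; $428 goes to coinsurance; 40% of $428 = $171.20. Member pays $1140.20; OOP now $1140.20.
Claim 2 — $4158: deductible met; 40% of $4158 = $1663.20. Member pays $1663.20; OOP now $2803.40.
Claim 3 — $13888: deductible already satisfied, so member's share is 40% × $13888 = $5555.20. That would push OOP to $8358.60, over the $4600 cap, so member pays $4600 − $2803.40 = $1796.60.

$1796.60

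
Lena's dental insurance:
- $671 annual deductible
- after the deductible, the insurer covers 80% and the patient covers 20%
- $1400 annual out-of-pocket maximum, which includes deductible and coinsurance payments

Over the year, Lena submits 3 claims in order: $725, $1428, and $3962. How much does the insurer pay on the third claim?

#1 ($725): $671 to deductible, leaving $54; coinsurance $54 × 20% = $10.80. Cost to patient: $681.80. OOP to date $681.80. Insurer: $725 − $681.80 = $43.20.
#2 ($1428): deductible already satisfied, so patient's share is 20% × $1428 = $285.60. Patient owes $285.60 (running OOP $967.40). Insurer: $1428 − $285.60 = $1142.40.
#3 ($3962): deductible met; 20% of $3962 = $792.40. Adding that to $967.40 gives $1759.80, past the $1400 cap; patient pays only $1400 − $967.40 = $432.60. Insurer: $3962 − $432.60 = $3529.40.

$3529.40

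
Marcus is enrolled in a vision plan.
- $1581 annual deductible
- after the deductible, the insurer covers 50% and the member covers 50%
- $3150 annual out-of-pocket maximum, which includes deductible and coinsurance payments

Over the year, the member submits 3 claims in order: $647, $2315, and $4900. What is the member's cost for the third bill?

Claim 1 — $647: entire amount goes to the deductible. Cost to member: $647. OOP to date $647.
Claim 2 — $2315: $934 finishes the deductible; $1381 goes to coinsurance; coinsurance $1381 × 50% = $690.50. Member owes $1624.50 (running OOP $2271.50).
Claim 3 — $4900: 50% coinsurance on $4900 = $2450. That would push OOP to $4721.50, over the $3150 cap, so member pays $3150 − $2271.50 = $878.50.

$878.50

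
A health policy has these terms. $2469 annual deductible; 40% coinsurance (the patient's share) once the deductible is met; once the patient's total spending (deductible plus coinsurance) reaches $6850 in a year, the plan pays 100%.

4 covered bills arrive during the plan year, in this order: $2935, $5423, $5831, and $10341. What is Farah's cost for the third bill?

Claim 1 ($2935): $2469 finishes the deductible; $466 goes to coinsurance; coinsurance $466 × 40% = $186.40. Cost to patient: $2655.40. OOP to date $2655.40.
Claim 2 ($5423): 40% coinsurance on $5423 = $2169.20. Patient owes $2169.20 (running OOP $4824.60).
Claim 3 ($5831): deductible already satisfied, so patient's share is 40% × $5831 = $2332.40. Adding that to $4824.60 gives $7157, past the $6850 cap; patient pays only $6850 − $4824.60 = $2025.40.

$2025.40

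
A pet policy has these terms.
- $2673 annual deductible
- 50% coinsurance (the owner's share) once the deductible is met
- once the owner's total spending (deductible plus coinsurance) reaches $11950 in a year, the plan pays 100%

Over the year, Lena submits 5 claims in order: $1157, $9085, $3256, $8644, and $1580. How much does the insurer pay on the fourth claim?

$4779.50

Claim 1 — $1157: fully absorbed by the deductible. Owner owes $1157 (running OOP $1157). Insurer: $1157 − $1157 = $0.
Claim 2 — $9085: deductible takes $1516, $7569 remains; owner's 50% is $3784.50. Owner owes $5300.50 (running OOP $6457.50). Plan pays $9085 − $5300.50 = $3784.50.
Claim 3 — $3256: deductible met; 50% of $3256 = $1628. Owner owes $1628 (running OOP $8085.50). Plan pays $3256 − $1628 = $1628.
Claim 4 — $8644: deductible met; 50% of $8644 = $4322. Adding that to $8085.50 gives $12407.50, past the $11950 cap; owner pays only $11950 − $8085.50 = $3864.50. Insurer: $8644 − $3864.50 = $4779.50.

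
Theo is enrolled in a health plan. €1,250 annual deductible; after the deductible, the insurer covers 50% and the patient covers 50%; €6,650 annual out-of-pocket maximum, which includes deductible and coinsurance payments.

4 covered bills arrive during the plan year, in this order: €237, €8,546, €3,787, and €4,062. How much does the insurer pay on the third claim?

Claim 1 — €237: fully absorbed by the deductible. Cost to patient: €237. OOP to date €237. Plan pays €237 − €237 = €0.
Claim 2 — €8,546: deductible takes €1,013, €7,533 remains; 50% of €7,533 = €3,766.50. Patient pays €4,779.50; OOP now €5,016.50. Plan pays €8,546 − €4,779.50 = €3,766.50.
Claim 3 — €3,787: deductible already satisfied, so patient's share is 50% × €3,787 = €1,893.50. Adding that to €5,016.50 gives €6,910, past the €6,650 cap; patient pays only €6,650 − €5,016.50 = €1,633.50. Insurer: €3,787 − €1,633.50 = €2,153.50.

€2,153.50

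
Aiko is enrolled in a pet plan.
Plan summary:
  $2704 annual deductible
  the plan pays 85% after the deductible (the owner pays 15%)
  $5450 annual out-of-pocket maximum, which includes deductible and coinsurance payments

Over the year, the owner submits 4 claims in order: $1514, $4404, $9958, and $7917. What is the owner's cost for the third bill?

$1493.70

Bill 1, $1514: entire amount goes to the deductible. Cost to owner: $1514. OOP to date $1514.
Bill 2, $4404: $1190 finishes the deductible; $3214 goes to coinsurance; 15% of $3214 = $482.10. Owner owes $1672.10 (running OOP $3186.10).
Bill 3, $9958: 15% coinsurance on $9958 = $1493.70. Owner owes $1493.70 (running OOP $4679.80).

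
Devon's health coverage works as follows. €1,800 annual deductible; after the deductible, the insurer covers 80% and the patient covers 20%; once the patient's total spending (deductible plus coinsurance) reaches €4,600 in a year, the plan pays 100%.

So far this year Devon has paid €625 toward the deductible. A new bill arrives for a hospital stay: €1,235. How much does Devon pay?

€1,187

Deductible still to meet: €1,800 − €625 = €1,175.
The remaining €60 (= €1,235 − €1,175) moves to coinsurance.
Coinsurance: €60 × 20% = €12.
That puts the patient's cost at €1,175 + €12 = €1,187 before any cap.
Cumulative spending €625 + €1,187 = €1,812 stays under the €4,600 maximum.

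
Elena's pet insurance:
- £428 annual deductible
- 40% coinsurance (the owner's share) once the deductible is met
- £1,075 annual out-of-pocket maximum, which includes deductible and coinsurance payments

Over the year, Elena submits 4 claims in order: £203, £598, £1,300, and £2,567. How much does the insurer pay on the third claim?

£802.20

Claim 1 (£203): fully absorbed by the deductible. Owner pays £203; OOP now £203. Plan pays £203 − £203 = £0.
Claim 2 (£598): £225 finishes the deductible; £373 goes to coinsurance; coinsurance £373 × 40% = £149.20. Owner pays £374.20; OOP now £577.20. Insurer: £598 − £374.20 = £223.80.
Claim 3 (£1,300): deductible already satisfied, so owner's share is 40% × £1,300 = £520. That would push OOP to £1,097.20, over the £1,075 cap, so owner pays £1,075 − £577.20 = £497.80. Plan pays £1,300 − £497.80 = £802.20.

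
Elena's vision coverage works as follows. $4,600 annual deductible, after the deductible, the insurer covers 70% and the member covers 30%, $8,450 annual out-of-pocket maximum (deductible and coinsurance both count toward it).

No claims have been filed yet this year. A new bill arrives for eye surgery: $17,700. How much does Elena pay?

The full $4,600 deductible is still open; $4,600 of this bill applies to it.
The remaining $13,100 (= $17,700 − $4,600) moves to coinsurance.
Coinsurance: $13,100 × 30% = $3,930.
That puts the member's cost at $4,600 + $3,930 = $8,530 before any cap.
Year-to-date out-of-pocket would reach $0 + $8,530 = $8,530, above the $8,450 maximum, so the member pays only $8,450 − $0 = $8,450.

$8,450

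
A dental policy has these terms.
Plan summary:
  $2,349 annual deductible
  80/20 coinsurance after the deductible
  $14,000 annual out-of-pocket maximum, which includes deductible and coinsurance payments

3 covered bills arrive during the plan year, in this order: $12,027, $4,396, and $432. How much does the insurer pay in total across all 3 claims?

$11,604.80

Claim 1 ($12,027): $2,349 to deductible, leaving $9,678; patient's 20% is $1,935.60. Patient pays $4,284.60; OOP now $4,284.60. Insurer: $12,027 − $4,284.60 = $7,742.40.
Claim 2 ($4,396): deductible met; 20% of $4,396 = $879.20. Patient pays $879.20; OOP now $5,163.80. Plan pays $4,396 − $879.20 = $3,516.80.
Claim 3 ($432): 20% coinsurance on $432 = $86.40. Patient owes $86.40 (running OOP $5,250.20). Insurer: $432 − $86.40 = $345.60.
Insurer total = bills − patient's total = $16,855 − $5,250.20 = $11,604.80.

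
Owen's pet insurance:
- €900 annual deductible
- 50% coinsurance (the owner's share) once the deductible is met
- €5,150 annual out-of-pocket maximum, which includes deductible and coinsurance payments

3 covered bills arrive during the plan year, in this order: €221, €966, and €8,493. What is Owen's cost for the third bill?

€4,106.50

#1 (€221): entire amount goes to the deductible. Owner pays €221; OOP now €221.
#2 (€966): €679 finishes the deductible; €287 goes to coinsurance; 50% of €287 = €143.50. Owner pays €822.50; OOP now €1,043.50.
#3 (€8,493): deductible already satisfied, so owner's share is 50% × €8,493 = €4,246.50. That would push OOP to €5,290, over the €5,150 cap, so owner pays €5,150 − €1,043.50 = €4,106.50.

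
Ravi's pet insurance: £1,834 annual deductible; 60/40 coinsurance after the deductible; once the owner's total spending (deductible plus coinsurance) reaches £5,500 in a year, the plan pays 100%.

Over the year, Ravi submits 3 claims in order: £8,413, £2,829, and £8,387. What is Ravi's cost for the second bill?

Bill 1, £8,413: deductible takes £1,834, £6,579 remains; 40% of £6,579 = £2,631.60. Owner pays £4,465.60; OOP now £4,465.60.
Bill 2, £2,829: 40% coinsurance on £2,829 = £1,131.60. OOP would hit £5,597.20 > £5,500, so the cap limits the owner to £5,500 − £4,465.60 = £1,034.40.

£1,034.40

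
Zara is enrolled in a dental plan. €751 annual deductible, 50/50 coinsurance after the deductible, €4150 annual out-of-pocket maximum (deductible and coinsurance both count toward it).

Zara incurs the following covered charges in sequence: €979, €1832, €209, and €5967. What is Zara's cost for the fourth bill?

€2264.50

Bill 1, €979: deductible takes €751, €228 remains; 50% of €228 = €114. Patient pays €865; OOP now €865.
Bill 2, €1832: deductible met; 50% of €1832 = €916. Cost to patient: €916. OOP to date €1781.
Bill 3, €209: deductible met; 50% of €209 = €104.50. Cost to patient: €104.50. OOP to date €1885.50.
Bill 4, €5967: deductible already satisfied, so patient's share is 50% × €5967 = €2983.50. Adding that to €1885.50 gives €4869, past the €4150 cap; patient pays only €4150 − €1885.50 = €2264.50.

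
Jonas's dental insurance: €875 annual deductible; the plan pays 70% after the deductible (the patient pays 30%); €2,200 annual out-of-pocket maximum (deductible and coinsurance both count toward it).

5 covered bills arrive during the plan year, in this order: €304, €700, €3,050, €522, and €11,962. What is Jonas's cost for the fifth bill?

Claim 1 (€304): entire amount goes to the deductible. Patient owes €304 (running OOP €304).
Claim 2 (€700): €571 finishes the deductible; €129 goes to coinsurance; coinsurance €129 × 30% = €38.70. Patient pays €609.70; OOP now €913.70.
Claim 3 (€3,050): 30% coinsurance on €3,050 = €915. Patient pays €915; OOP now €1,828.70.
Claim 4 (€522): deductible met; 30% of €522 = €156.60. Patient pays €156.60; OOP now €1,985.30.
Claim 5 (€11,962): 30% coinsurance on €11,962 = €3,588.60. OOP would hit €5,573.90 > €2,200, so the cap limits the patient to €2,200 − €1,985.30 = €214.70.

€214.70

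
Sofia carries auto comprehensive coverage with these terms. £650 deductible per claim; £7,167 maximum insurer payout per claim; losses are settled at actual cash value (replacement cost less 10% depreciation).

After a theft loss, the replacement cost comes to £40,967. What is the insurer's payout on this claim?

£7,167

At 10% depreciation, ACV = £40,967 − £4,096.70 = £36,870.30.
Less the £650 deductible: £36,870.30 − £650 = £36,220.30.
The £7,167 per-incident cap binds; insurer pays £7,167.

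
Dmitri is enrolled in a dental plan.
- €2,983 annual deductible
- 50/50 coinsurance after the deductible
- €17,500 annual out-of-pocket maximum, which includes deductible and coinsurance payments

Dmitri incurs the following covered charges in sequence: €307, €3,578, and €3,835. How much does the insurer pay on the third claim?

€1,917.50

Claim 1 (€307): fully absorbed by the deductible. Patient owes €307 (running OOP €307). Plan pays €307 − €307 = €0.
Claim 2 (€3,578): €2,676 to deductible, leaving €902; coinsurance €902 × 50% = €451. Patient pays €3,127; OOP now €3,434. Plan pays €3,578 − €3,127 = €451.
Claim 3 (€3,835): deductible already satisfied, so patient's share is 50% × €3,835 = €1,917.50. Cost to patient: €1,917.50. OOP to date €5,351.50. Insurer: €3,835 − €1,917.50 = €1,917.50.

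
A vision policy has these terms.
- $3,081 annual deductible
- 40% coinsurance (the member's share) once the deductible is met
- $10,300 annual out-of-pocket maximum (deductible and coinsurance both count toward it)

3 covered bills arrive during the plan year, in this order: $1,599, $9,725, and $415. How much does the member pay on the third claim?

Claim 1 — $1,599: entire amount goes to the deductible. Cost to member: $1,599. OOP to date $1,599.
Claim 2 — $9,725: $1,482 finishes the deductible; $8,243 goes to coinsurance; member's 40% is $3,297.20. Cost to member: $4,779.20. OOP to date $6,378.20.
Claim 3 — $415: 40% coinsurance on $415 = $166. Member pays $166; OOP now $6,544.20.

$166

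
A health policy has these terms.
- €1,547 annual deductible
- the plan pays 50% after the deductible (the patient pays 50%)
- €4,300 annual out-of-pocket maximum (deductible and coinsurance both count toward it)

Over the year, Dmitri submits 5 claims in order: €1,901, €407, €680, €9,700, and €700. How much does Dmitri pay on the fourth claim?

Bill 1, €1,901: €1,547 finishes the deductible; €354 goes to coinsurance; 50% of €354 = €177. Cost to patient: €1,724. OOP to date €1,724.
Bill 2, €407: deductible met; 50% of €407 = €203.50. Cost to patient: €203.50. OOP to date €1,927.50.
Bill 3, €680: 50% coinsurance on €680 = €340. Patient pays €340; OOP now €2,267.50.
Bill 4, €9,700: deductible met; 50% of €9,700 = €4,850. Adding that to €2,267.50 gives €7,117.50, past the €4,300 cap; patient pays only €4,300 − €2,267.50 = €2,032.50.

€2,032.50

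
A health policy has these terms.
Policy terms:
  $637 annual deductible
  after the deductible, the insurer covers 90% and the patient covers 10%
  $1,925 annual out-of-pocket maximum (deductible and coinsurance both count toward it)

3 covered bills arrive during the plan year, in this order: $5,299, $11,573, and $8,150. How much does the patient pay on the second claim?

Bill 1, $5,299: deductible takes $637, $4,662 remains; 10% of $4,662 = $466.20. Patient pays $1,103.20; OOP now $1,103.20.
Bill 2, $11,573: deductible met; 10% of $11,573 = $1,157.30. Adding that to $1,103.20 gives $2,260.50, past the $1,925 cap; patient pays only $1,925 − $1,103.20 = $821.80.

$821.80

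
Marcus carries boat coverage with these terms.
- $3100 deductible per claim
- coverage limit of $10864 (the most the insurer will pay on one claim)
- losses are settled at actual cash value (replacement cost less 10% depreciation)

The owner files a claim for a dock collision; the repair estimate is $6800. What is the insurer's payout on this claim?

$3020

Depreciate 10%: the covered value is $6800 × 0.9 = $6120.
After the deductible, $6120 − $3100 = $3020 remains.
That's under the $10864 cap, so the insurer reimburses the full $3020.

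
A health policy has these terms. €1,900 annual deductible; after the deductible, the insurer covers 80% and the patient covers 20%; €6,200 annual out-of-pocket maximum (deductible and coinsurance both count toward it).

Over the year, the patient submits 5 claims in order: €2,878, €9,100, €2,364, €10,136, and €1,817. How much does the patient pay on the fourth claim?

Claim 1 — €2,878: deductible takes €1,900, €978 remains; coinsurance €978 × 20% = €195.60. Patient pays €2,095.60; OOP now €2,095.60.
Claim 2 — €9,100: deductible met; 20% of €9,100 = €1,820. Patient owes €1,820 (running OOP €3,915.60).
Claim 3 — €2,364: 20% coinsurance on €2,364 = €472.80. Patient pays €472.80; OOP now €4,388.40.
Claim 4 — €10,136: 20% coinsurance on €10,136 = €2,027.20. OOP would hit €6,415.60 > €6,200, so the cap limits the patient to €6,200 − €4,388.40 = €1,811.60.

€1,811.60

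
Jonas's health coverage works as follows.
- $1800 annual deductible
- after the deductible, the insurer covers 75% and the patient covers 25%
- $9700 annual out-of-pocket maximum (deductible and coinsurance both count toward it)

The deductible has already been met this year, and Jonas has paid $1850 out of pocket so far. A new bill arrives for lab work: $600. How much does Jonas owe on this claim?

With the deductible met, the entire $600 is subject to coinsurance.
25% of $600 = $150 falls to the patient.
Year-to-date out-of-pocket becomes $1850 + $150 = $2000, still under the $9700 maximum, so no cap applies.

$150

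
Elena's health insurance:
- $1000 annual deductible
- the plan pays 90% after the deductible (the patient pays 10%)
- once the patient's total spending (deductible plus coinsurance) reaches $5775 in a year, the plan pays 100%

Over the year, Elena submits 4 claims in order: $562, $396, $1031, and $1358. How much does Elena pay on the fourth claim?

$135.80

Bill 1, $562: fully absorbed by the deductible. Patient pays $562; OOP now $562.
Bill 2, $396: all of it applies to the deductible. Cost to patient: $396. OOP to date $958.
Bill 3, $1031: $42 to deductible, leaving $989; patient's 10% is $98.90. Patient owes $140.90 (running OOP $1098.90).
Bill 4, $1358: deductible already satisfied, so patient's share is 10% × $1358 = $135.80. Cost to patient: $135.80. OOP to date $1234.70.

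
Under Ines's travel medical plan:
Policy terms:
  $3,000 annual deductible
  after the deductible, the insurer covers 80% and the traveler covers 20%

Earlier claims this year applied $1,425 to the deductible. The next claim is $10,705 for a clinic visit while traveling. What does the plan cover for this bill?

$7,304

Remaining deductible: $3,000 − $1,425 = $1,575.
The remaining $9,130 (= $10,705 − $1,575) moves to coinsurance.
Coinsurance: $9,130 × 20% = $1,826.
That puts the traveler's cost at $1,575 + $1,826 = $3,401.
The insurer covers the remainder: $10,705 − $3,401 = $7,304.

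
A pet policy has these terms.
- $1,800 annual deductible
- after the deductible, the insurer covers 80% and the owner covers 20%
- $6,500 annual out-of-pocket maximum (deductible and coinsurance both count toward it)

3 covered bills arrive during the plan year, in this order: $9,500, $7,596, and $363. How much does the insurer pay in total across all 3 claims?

$12,527.20

Claim 1 ($9,500): deductible takes $1,800, $7,700 remains; owner's 20% is $1,540. Owner pays $3,340; OOP now $3,340. Plan pays $9,500 − $3,340 = $6,160.
Claim 2 ($7,596): deductible met; 20% of $7,596 = $1,519.20. Owner owes $1,519.20 (running OOP $4,859.20). Plan pays $7,596 − $1,519.20 = $6,076.80.
Claim 3 ($363): deductible already satisfied, so owner's share is 20% × $363 = $72.60. Owner owes $72.60 (running OOP $4,931.80). Plan pays $363 − $72.60 = $290.40.
Insurer total: $6,160 + $6,076.80 + $290.40 = $12,527.20.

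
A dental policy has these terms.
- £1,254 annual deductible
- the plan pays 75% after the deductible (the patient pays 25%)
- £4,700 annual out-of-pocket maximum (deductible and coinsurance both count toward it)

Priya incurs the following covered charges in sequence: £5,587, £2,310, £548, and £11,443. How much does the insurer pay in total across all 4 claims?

Claim 1 (£5,587): £1,254 to deductible, leaving £4,333; patient's 25% is £1,083.25. Cost to patient: £2,337.25. OOP to date £2,337.25. Insurer: £5,587 − £2,337.25 = £3,249.75.
Claim 2 (£2,310): deductible met; 25% of £2,310 = £577.50. Patient pays £577.50; OOP now £2,914.75. Plan pays £2,310 − £577.50 = £1,732.50.
Claim 3 (£548): deductible met; 25% of £548 = £137. Patient owes £137 (running OOP £3,051.75). Insurer: £548 − £137 = £411.
Claim 4 (£11,443): deductible already satisfied, so patient's share is 25% × £11,443 = £2,860.75. That would push OOP to £5,912.50, over the £4,700 cap, so patient pays £4,700 − £3,051.75 = £1,648.25. Insurer: £11,443 − £1,648.25 = £9,794.75.
Insurer total = bills − patient's total = £19,888 − £4,700 = £15,188.

£15,188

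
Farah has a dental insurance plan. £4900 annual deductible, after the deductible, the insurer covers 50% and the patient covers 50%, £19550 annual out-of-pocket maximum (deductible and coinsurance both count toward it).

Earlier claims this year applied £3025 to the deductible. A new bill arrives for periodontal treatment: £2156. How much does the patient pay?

£2015.50

Deductible still to meet: £4900 − £3025 = £1875.
After the £1875 deductible portion, £2156 − £1875 = £281 is subject to coinsurance.
Coinsurance: £281 × 50% = £140.50.
So the patient owes £1875 + £140.50 = £2015.50 before any cap.
Cumulative spending £3025 + £2015.50 = £5040.50 stays under the £19550 maximum.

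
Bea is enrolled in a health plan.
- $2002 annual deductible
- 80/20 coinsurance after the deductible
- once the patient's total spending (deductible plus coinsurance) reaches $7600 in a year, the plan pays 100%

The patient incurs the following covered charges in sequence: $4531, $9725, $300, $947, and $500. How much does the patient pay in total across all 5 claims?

#1 ($4531): deductible takes $2002, $2529 remains; patient's 20% is $505.80. Cost to patient: $2507.80. OOP to date $2507.80.
#2 ($9725): deductible already satisfied, so patient's share is 20% × $9725 = $1945. Cost to patient: $1945. OOP to date $4452.80.
#3 ($300): deductible met; 20% of $300 = $60. Cost to patient: $60. OOP to date $4512.80.
#4 ($947): deductible met; 20% of $947 = $189.40. Cost to patient: $189.40. OOP to date $4702.20.
#5 ($500): deductible already satisfied, so patient's share is 20% × $500 = $100. Cost to patient: $100. OOP to date $4802.20.
Total paid by the patient: $2507.80 + $1945 + $60 + $189.40 + $100 = $4802.20.

$4802.20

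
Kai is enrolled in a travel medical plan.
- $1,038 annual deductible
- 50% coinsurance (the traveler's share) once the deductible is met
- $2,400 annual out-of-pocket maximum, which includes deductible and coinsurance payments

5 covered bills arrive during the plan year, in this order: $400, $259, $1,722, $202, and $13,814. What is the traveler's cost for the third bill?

$1,050.50

Claim 1 ($400): all of it applies to the deductible. Cost to traveler: $400. OOP to date $400.
Claim 2 ($259): entire amount goes to the deductible. Traveler owes $259 (running OOP $659).
Claim 3 ($1,722): $379 finishes the deductible; $1,343 goes to coinsurance; traveler's 50% is $671.50. Traveler owes $1,050.50 (running OOP $1,709.50).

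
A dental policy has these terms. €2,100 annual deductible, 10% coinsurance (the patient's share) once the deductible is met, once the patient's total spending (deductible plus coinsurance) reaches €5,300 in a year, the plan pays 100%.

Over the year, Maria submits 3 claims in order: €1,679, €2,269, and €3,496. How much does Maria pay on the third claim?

Claim 1 (€1,679): entire amount goes to the deductible. Cost to patient: €1,679. OOP to date €1,679.
Claim 2 (€2,269): deductible takes €421, €1,848 remains; 10% of €1,848 = €184.80. Patient pays €605.80; OOP now €2,284.80.
Claim 3 (€3,496): deductible met; 10% of €3,496 = €349.60. Cost to patient: €349.60. OOP to date €2,634.40.

€349.60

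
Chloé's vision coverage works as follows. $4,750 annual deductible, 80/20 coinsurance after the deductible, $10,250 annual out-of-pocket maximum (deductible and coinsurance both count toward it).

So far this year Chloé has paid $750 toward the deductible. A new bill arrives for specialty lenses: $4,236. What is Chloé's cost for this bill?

$4,047.20

Remaining deductible: $4,750 − $750 = $4,000.
That leaves $4,236 − $4,000 = $236 for coinsurance.
20% of $236 = $47.20 falls to the member.
Member responsibility before any cap: $4,000 + $47.20 = $4,047.20.
Cumulative spending $750 + $4,047.20 = $4,797.20 stays under the $10,250 maximum.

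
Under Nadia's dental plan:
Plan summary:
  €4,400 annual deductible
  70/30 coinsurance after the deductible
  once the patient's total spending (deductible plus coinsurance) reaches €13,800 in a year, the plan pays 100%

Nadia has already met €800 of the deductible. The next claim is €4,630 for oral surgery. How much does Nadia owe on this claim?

Remaining deductible: €4,400 − €800 = €3,600.
After the €3,600 deductible portion, €4,630 − €3,600 = €1,030 is subject to coinsurance.
Patient's 30% share of €1,030 is €309.
So the patient owes €3,600 + €309 = €3,909 before any cap.
Year-to-date out-of-pocket becomes €800 + €3,909 = €4,709, still under the €13,800 maximum, so no cap applies.

€3,909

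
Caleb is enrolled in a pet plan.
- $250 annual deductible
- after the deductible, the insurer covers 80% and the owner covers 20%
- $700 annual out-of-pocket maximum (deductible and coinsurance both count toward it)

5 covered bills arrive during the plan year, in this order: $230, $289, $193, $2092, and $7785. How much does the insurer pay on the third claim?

Bill 1, $230: entire amount goes to the deductible. Owner owes $230 (running OOP $230). Insurer: $230 − $230 = $0.
Bill 2, $289: $20 finishes the deductible; $269 goes to coinsurance; coinsurance $269 × 20% = $53.80. Owner pays $73.80; OOP now $303.80. Plan pays $289 − $73.80 = $215.20.
Bill 3, $193: deductible met; 20% of $193 = $38.60. Owner owes $38.60 (running OOP $342.40). Insurer: $193 − $38.60 = $154.40.

$154.40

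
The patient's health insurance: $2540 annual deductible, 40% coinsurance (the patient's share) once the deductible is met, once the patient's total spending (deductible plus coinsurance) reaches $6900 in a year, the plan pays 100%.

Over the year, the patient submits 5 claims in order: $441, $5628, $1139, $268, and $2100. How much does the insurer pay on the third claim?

Claim 1 ($441): fully absorbed by the deductible. Patient pays $441; OOP now $441. Insurer: $441 − $441 = $0.
Claim 2 ($5628): deductible takes $2099, $3529 remains; 40% of $3529 = $1411.60. Cost to patient: $3510.60. OOP to date $3951.60. Plan pays $5628 − $3510.60 = $2117.40.
Claim 3 ($1139): deductible met; 40% of $1139 = $455.60. Patient pays $455.60; OOP now $4407.20. Plan pays $1139 − $455.60 = $683.40.

$683.40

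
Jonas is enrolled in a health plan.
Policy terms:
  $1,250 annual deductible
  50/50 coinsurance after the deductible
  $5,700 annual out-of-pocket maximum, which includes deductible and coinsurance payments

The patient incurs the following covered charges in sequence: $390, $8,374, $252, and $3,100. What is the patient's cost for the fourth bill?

$567

#1 ($390): fully absorbed by the deductible. Patient pays $390; OOP now $390.
#2 ($8,374): $860 to deductible, leaving $7,514; coinsurance $7,514 × 50% = $3,757. Cost to patient: $4,617. OOP to date $5,007.
#3 ($252): deductible met; 50% of $252 = $126. Patient owes $126 (running OOP $5,133).
#4 ($3,100): 50% coinsurance on $3,100 = $1,550. That would push OOP to $6,683, over the $5,700 cap, so patient pays $5,700 − $5,133 = $567.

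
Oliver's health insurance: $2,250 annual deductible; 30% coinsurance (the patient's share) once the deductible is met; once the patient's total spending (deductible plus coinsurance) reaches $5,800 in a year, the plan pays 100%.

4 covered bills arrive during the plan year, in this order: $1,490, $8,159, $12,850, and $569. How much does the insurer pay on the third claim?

Bill 1, $1,490: entire amount goes to the deductible. Patient pays $1,490; OOP now $1,490. Plan pays $1,490 − $1,490 = $0.
Bill 2, $8,159: $760 finishes the deductible; $7,399 goes to coinsurance; 30% of $7,399 = $2,219.70. Patient pays $2,979.70; OOP now $4,469.70. Plan pays $8,159 − $2,979.70 = $5,179.30.
Bill 3, $12,850: deductible met; 30% of $12,850 = $3,855. That would push OOP to $8,324.70, over the $5,800 cap, so patient pays $5,800 − $4,469.70 = $1,330.30. Plan pays $12,850 − $1,330.30 = $11,519.70.

$11,519.70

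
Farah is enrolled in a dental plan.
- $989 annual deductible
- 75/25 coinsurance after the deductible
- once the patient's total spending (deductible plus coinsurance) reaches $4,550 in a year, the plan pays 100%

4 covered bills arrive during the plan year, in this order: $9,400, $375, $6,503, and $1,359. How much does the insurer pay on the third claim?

$5,138.50

Bill 1, $9,400: deductible takes $989, $8,411 remains; coinsurance $8,411 × 25% = $2,102.75. Patient pays $3,091.75; OOP now $3,091.75. Plan pays $9,400 − $3,091.75 = $6,308.25.
Bill 2, $375: deductible met; 25% of $375 = $93.75. Cost to patient: $93.75. OOP to date $3,185.50. Plan pays $375 − $93.75 = $281.25.
Bill 3, $6,503: deductible met; 25% of $6,503 = $1,625.75. OOP would hit $4,811.25 > $4,550, so the cap limits the patient to $4,550 − $3,185.50 = $1,364.50. Insurer: $6,503 − $1,364.50 = $5,138.50.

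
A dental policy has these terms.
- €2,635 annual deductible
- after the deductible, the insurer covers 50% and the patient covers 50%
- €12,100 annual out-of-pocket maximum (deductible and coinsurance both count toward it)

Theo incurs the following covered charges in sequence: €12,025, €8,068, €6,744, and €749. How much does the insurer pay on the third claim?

#1 (€12,025): €2,635 to deductible, leaving €9,390; patient's 50% is €4,695. Patient owes €7,330 (running OOP €7,330). Insurer: €12,025 − €7,330 = €4,695.
#2 (€8,068): deductible already satisfied, so patient's share is 50% × €8,068 = €4,034. Patient owes €4,034 (running OOP €11,364). Plan pays €8,068 − €4,034 = €4,034.
#3 (€6,744): deductible met; 50% of €6,744 = €3,372. OOP would hit €14,736 > €12,100, so the cap limits the patient to €12,100 − €11,364 = €736. Plan pays €6,744 − €736 = €6,008.

€6,008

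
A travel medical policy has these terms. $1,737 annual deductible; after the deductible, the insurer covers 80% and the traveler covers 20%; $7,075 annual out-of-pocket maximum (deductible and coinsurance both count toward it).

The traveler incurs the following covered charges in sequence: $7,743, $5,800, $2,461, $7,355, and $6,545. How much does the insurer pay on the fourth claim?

$5,884

Claim 1 — $7,743: $1,737 finishes the deductible; $6,006 goes to coinsurance; coinsurance $6,006 × 20% = $1,201.20. Cost to traveler: $2,938.20. OOP to date $2,938.20. Plan pays $7,743 − $2,938.20 = $4,804.80.
Claim 2 — $5,800: deductible already satisfied, so traveler's share is 20% × $5,800 = $1,160. Traveler pays $1,160; OOP now $4,098.20. Insurer: $5,800 − $1,160 = $4,640.
Claim 3 — $2,461: 20% coinsurance on $2,461 = $492.20. Traveler owes $492.20 (running OOP $4,590.40). Plan pays $2,461 − $492.20 = $1,968.80.
Claim 4 — $7,355: 20% coinsurance on $7,355 = $1,471. Traveler owes $1,471 (running OOP $6,061.40). Insurer: $7,355 − $1,471 = $5,884.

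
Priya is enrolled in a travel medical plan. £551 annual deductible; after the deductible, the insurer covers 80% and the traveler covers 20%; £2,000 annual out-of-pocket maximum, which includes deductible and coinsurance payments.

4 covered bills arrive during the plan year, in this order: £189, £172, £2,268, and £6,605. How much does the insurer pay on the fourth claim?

Claim 1 — £189: entire amount goes to the deductible. Traveler pays £189; OOP now £189. Plan pays £189 − £189 = £0.
Claim 2 — £172: entire amount goes to the deductible. Traveler pays £172; OOP now £361. Plan pays £172 − £172 = £0.
Claim 3 — £2,268: deductible takes £190, £2,078 remains; 20% of £2,078 = £415.60. Traveler pays £605.60; OOP now £966.60. Insurer: £2,268 − £605.60 = £1,662.40.
Claim 4 — £6,605: deductible already satisfied, so traveler's share is 20% × £6,605 = £1,321. OOP would hit £2,287.60 > £2,000, so the cap limits the traveler to £2,000 − £966.60 = £1,033.40. Plan pays £6,605 − £1,033.40 = £5,571.60.

£5,571.60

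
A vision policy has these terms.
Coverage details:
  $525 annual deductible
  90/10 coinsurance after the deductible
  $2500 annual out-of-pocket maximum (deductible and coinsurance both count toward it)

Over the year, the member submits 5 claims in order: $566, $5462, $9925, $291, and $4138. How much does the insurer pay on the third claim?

$8932.50

Claim 1 ($566): $525 to deductible, leaving $41; coinsurance $41 × 10% = $4.10. Member owes $529.10 (running OOP $529.10). Plan pays $566 − $529.10 = $36.90.
Claim 2 ($5462): deductible met; 10% of $5462 = $546.20. Member owes $546.20 (running OOP $1075.30). Insurer: $5462 − $546.20 = $4915.80.
Claim 3 ($9925): deductible met; 10% of $9925 = $992.50. Member owes $992.50 (running OOP $2067.80). Plan pays $9925 − $992.50 = $8932.50.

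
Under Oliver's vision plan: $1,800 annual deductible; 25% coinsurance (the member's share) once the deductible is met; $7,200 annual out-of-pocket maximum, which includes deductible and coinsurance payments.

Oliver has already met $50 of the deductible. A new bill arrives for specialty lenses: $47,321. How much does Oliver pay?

Remaining deductible: $1,800 − $50 = $1,750.
After the $1,750 deductible portion, $47,321 − $1,750 = $45,571 is subject to coinsurance.
25% of $45,571 = $11,392.75 falls to the member.
So the member owes $1,750 + $11,392.75 = $13,142.75 before any cap.
Adding $13,142.75 to the $50 already spent would give $13,192.75, which exceeds the $7,200 cap; the member pays just $7,200 − $50 = $7,150.

$7,150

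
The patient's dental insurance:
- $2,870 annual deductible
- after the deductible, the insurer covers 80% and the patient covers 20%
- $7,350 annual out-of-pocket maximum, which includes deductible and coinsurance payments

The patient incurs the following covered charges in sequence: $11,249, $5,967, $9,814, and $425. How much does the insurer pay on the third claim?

$8,203.20

Bill 1, $11,249: $2,870 to deductible, leaving $8,379; 20% of $8,379 = $1,675.80. Cost to patient: $4,545.80. OOP to date $4,545.80. Plan pays $11,249 − $4,545.80 = $6,703.20.
Bill 2, $5,967: 20% coinsurance on $5,967 = $1,193.40. Cost to patient: $1,193.40. OOP to date $5,739.20. Plan pays $5,967 − $1,193.40 = $4,773.60.
Bill 3, $9,814: deductible met; 20% of $9,814 = $1,962.80. OOP would hit $7,702 > $7,350, so the cap limits the patient to $7,350 − $5,739.20 = $1,610.80. Insurer: $9,814 − $1,610.80 = $8,203.20.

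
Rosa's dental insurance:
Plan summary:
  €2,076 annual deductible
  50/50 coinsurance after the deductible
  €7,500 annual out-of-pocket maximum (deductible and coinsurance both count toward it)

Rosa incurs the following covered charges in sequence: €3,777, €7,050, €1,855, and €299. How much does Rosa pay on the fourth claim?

Bill 1, €3,777: €2,076 to deductible, leaving €1,701; 50% of €1,701 = €850.50. Patient pays €2,926.50; OOP now €2,926.50.
Bill 2, €7,050: 50% coinsurance on €7,050 = €3,525. Cost to patient: €3,525. OOP to date €6,451.50.
Bill 3, €1,855: 50% coinsurance on €1,855 = €927.50. Patient owes €927.50 (running OOP €7,379).
Bill 4, €299: 50% coinsurance on €299 = €149.50. Adding that to €7,379 gives €7,528.50, past the €7,500 cap; patient pays only €7,500 − €7,379 = €121.

€121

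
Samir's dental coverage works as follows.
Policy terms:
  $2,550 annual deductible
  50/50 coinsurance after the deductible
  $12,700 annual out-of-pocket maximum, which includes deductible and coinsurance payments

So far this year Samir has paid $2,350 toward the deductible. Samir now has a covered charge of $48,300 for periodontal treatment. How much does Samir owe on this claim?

$2,350 of the $2,550 deductible is already met, leaving $200.
The remaining $48,100 (= $48,300 − $200) moves to coinsurance.
Patient's 50% share of $48,100 is $24,050.
That puts the patient's cost at $200 + $24,050 = $24,250 before any cap.
That would bring total out-of-pocket to $26,600, past the $12,700 cap. The patient is capped at $12,700 − $2,350 = $10,350 on this claim.

$10,350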